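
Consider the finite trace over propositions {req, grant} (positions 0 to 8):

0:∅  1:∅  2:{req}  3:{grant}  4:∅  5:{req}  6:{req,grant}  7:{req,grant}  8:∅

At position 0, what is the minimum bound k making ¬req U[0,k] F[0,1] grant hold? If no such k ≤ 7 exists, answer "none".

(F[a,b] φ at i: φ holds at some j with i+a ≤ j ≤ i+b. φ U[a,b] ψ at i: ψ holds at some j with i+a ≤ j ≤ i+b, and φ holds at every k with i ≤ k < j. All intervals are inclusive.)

2

Need earliest j ≥ 0 with F[0,1] grant, and ¬req at every k in [0,j-1].
  j=0: rhs fails.
  j=1: rhs fails.
  j=2: rhs holds; lhs holds on [0,1]. k = 2.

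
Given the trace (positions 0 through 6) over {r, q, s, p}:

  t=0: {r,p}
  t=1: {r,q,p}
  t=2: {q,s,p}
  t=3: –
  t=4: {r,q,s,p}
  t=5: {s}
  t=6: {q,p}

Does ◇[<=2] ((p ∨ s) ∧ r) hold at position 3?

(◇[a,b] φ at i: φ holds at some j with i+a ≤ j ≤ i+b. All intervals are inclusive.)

Holds

Check ((p ∨ s) ∧ r) at each j in [3,5]:
  j=3: false
  j=4: true
  j=5: false
Found at j=4 → formula holds.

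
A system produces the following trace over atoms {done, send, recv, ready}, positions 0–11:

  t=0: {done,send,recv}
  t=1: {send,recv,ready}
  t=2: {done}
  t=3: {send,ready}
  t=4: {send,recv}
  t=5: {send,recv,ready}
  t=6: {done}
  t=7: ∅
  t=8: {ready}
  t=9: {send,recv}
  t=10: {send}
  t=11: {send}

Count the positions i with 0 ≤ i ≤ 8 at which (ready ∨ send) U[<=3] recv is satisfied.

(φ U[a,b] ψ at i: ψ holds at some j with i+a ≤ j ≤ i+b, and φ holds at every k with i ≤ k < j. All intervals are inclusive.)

6

Evaluate at each i in [0,8]:
  i=0: ✓ (rhs at j=0)
  i=1: ✓ (rhs at j=1)
  i=2: ✗ (lhs fails at k=2 before rhs at j=4)
  i=3: ✓ (rhs at j=4; lhs holds on [3,3])
  i=4: ✓ (rhs at j=4)
  i=5: ✓ (rhs at j=5)
  i=6: ✗ (lhs fails at k=6 before rhs at j=9)
  i=7: ✗ (lhs fails at k=7 before rhs at j=9)
  i=8: ✓ (rhs at j=9; lhs holds on [8,8])
Positions where it holds: {0, 1, 3, 4, 5, 8} → 6.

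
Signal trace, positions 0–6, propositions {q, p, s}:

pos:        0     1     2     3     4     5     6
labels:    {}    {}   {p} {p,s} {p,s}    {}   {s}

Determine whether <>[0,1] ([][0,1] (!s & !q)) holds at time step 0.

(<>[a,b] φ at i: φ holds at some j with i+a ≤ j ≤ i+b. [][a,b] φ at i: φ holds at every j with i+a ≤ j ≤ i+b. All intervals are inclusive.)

Check [][0,1] (!s & !q) at each j in [0,1]:
  j=0: holds on [0,1]
  j=1: holds on [1,2]
Found at j=0 → formula holds.

True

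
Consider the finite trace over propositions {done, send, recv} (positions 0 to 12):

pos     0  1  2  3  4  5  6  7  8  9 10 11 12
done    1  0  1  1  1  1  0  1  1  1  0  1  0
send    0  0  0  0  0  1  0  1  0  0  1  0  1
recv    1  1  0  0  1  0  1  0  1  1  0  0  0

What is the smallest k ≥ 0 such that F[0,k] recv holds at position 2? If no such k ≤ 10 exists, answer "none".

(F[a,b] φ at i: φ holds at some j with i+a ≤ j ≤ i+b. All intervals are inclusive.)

Scan j = 2,3,… for recv:
  j=2: fails
  j=3: fails
  j=4: holds
First hit at j=4, so smallest k = 4-2 = 2.

2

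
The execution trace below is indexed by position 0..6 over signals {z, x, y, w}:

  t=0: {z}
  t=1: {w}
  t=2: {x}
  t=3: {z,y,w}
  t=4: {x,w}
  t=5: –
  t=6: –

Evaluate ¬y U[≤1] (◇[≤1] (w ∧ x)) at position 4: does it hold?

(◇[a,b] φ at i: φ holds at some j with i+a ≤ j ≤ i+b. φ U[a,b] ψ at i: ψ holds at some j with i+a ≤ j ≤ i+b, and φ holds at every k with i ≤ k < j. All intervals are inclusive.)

True

Need some j in [4,5] with ◇[≤1] (w ∧ x), and ¬y at every k in [4,j-1].
  j=4: ◇[≤1] (w ∧ x) holds; no prefix to check → satisfied.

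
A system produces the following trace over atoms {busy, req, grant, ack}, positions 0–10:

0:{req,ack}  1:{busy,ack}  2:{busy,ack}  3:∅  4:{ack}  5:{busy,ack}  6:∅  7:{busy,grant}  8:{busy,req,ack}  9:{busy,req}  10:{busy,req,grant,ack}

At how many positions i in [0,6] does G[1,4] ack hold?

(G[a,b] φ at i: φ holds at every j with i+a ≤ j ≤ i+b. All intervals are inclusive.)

0

Evaluate at each i in [0,6]:
  i=0: ✗ (fails at j=3)
  i=1: ✗ (fails at j=3)
  i=2: ✗ (fails at j=3)
  i=3: ✗ (fails at j=6)
  i=4: ✗ (fails at j=6)
  i=5: ✗ (fails at j=6)
  i=6: ✗ (fails at j=7)
Positions where it holds: {} → 0.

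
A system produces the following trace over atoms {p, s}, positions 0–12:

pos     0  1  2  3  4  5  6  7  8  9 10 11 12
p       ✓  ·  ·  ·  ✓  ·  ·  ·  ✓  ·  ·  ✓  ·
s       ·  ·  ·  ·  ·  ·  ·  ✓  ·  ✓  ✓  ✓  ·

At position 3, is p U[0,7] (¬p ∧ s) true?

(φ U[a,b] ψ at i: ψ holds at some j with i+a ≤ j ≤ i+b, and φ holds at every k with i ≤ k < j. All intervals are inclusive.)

Need some j in [3,10] with (¬p ∧ s), and p at every k in [3,j-1].
  j=3: (¬p ∧ s) false.
  j=4: (¬p ∧ s) false.
  j=5: (¬p ∧ s) false.
  j=6: (¬p ∧ s) false.
  j=7: (¬p ∧ s) holds, but p fails at k=3 → not this j.
  j=8: (¬p ∧ s) false.
  j=9: (¬p ∧ s) holds, but p fails at k=3 → not this j.
  j=10: (¬p ∧ s) holds, but p fails at k=3 → not this j.
No j in the window works → until fails.

False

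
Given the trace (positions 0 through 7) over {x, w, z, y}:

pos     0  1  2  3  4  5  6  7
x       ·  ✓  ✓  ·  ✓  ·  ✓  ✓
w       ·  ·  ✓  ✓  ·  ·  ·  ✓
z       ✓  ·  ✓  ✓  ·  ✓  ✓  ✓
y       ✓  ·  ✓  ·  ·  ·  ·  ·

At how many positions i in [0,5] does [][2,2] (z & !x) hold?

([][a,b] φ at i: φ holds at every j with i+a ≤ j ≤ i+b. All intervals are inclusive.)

2

Evaluate at each i in [0,5]:
  i=0: ✗ (fails at j=2)
  i=1: ✓ (all of [3,3])
  i=2: ✗ (fails at j=4)
  i=3: ✓ (all of [5,5])
  i=4: ✗ (fails at j=6)
  i=5: ✗ (fails at j=7)
Positions where it holds: {1, 3} → 2.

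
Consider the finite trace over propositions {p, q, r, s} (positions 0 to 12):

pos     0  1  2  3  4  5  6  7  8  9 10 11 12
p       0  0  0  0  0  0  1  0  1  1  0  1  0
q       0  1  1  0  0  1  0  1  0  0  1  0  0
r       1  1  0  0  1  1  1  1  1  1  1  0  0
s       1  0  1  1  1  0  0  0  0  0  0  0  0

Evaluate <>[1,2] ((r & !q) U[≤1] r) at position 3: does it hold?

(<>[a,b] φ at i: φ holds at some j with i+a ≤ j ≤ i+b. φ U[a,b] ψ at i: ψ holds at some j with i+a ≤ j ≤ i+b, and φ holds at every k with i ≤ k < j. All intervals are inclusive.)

Check ((r & !q) U[≤1] r) at each j in [4,5]:
  j=4: holds
  j=5: holds
Found at j=4 → formula holds.

True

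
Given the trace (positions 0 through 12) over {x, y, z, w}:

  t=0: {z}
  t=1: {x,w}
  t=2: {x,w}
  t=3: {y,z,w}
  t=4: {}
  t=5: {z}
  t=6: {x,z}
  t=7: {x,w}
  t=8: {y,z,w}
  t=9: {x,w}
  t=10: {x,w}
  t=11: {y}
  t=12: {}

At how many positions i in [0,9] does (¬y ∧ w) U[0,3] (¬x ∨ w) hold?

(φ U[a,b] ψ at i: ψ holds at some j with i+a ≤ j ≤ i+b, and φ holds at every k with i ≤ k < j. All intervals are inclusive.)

9

Evaluate at each i in [0,9]:
  i=0: ✓ (rhs at j=0)
  i=1: ✓ (rhs at j=1)
  i=2: ✓ (rhs at j=2)
  i=3: ✓ (rhs at j=3)
  i=4: ✓ (rhs at j=4)
  i=5: ✓ (rhs at j=5)
  i=6: ✗ (lhs fails at k=6 before rhs at j=7)
  i=7: ✓ (rhs at j=7)
  i=8: ✓ (rhs at j=8)
  i=9: ✓ (rhs at j=9)
Positions where it holds: {0, 1, 2, 3, 4, 5, 7, 8, 9} → 9.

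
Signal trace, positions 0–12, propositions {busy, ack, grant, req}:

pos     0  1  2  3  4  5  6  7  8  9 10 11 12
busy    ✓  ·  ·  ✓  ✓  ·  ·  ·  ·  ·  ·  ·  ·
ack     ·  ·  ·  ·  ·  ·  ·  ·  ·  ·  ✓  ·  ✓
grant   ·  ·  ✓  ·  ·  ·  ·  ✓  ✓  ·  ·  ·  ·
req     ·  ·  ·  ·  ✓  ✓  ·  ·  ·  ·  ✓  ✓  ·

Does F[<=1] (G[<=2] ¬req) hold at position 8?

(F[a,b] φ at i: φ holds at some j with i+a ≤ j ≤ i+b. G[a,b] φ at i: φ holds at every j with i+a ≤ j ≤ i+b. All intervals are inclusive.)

Check G[<=2] ¬req at each j in [8,9]:
  j=8: fails at 10
  j=9: fails at 10
No position in the window satisfies it → formula fails.

No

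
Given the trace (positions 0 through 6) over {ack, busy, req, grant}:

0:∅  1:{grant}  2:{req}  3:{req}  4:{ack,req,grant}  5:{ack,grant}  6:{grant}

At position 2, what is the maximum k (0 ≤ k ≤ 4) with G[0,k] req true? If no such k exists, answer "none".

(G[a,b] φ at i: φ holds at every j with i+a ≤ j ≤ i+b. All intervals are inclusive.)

2

req must hold from j=2 onward; find where it first fails.
  j=2: holds
  j=3: holds
  j=4: holds
  j=5: fails
Holds on [2,4], so largest k = 2.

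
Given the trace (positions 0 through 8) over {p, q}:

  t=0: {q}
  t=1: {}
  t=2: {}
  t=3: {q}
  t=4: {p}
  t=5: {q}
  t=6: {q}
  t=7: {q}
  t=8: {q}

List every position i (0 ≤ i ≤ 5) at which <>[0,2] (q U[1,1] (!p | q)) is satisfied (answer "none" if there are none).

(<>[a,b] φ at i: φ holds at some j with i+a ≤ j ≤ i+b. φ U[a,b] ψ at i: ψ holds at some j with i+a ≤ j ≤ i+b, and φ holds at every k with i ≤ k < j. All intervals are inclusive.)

0, 3, 4, 5

Evaluate at each i in [0,5]:
  i=0: ✓ (witness j=0)
  i=1: ✗ (none in [1,3])
  i=2: ✗ (none in [2,4])
  i=3: ✓ (witness j=5)
  i=4: ✓ (witness j=5)
  i=5: ✓ (witness j=5)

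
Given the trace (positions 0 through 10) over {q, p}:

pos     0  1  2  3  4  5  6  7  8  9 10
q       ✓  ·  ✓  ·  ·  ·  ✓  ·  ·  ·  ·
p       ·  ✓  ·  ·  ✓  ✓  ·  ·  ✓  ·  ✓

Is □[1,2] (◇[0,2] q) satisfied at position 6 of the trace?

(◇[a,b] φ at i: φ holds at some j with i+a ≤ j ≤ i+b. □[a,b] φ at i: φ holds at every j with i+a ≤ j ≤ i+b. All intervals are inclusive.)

Check ◇[0,2] q at every j in [7,8]:
  j=7: fails (none in [7,9])
  j=8: fails (none in [8,10])
Fails at j=7 → formula fails.

No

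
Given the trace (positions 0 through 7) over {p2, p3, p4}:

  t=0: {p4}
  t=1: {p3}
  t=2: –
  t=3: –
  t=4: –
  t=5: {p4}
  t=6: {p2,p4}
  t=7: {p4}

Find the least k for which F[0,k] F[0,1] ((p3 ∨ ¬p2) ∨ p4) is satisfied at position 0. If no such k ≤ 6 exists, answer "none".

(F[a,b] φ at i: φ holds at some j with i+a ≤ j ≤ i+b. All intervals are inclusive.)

0

Scan j = 0,1,… for F[0,1] ((p3 ∨ ¬p2) ∨ p4):
  j=0: holds
First hit at j=0, so smallest k = 0-0 = 0.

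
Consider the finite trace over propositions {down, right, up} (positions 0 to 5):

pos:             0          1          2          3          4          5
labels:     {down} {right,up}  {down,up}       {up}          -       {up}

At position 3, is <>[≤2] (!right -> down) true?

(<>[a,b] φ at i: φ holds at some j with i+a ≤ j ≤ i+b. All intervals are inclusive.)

Check (!right -> down) at each j in [3,5]:
  j=3: false
  j=4: false
  j=5: false
No position in the window satisfies it → formula fails.

Does not hold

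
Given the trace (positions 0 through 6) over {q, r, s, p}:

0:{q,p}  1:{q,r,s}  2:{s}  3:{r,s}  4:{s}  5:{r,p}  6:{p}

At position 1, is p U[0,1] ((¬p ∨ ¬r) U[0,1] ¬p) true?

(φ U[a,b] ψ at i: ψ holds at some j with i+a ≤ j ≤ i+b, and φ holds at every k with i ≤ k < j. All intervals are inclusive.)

True

Need some j in [1,2] with ((¬p ∨ ¬r) U[0,1] ¬p), and p at every k in [1,j-1].
  j=1: ((¬p ∨ ¬r) U[0,1] ¬p) holds; no prefix to check → satisfied.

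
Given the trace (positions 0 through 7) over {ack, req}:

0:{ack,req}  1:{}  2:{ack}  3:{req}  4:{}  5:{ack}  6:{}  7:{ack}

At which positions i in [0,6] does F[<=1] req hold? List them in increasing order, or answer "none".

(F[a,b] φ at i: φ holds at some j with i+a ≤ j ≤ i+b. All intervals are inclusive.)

0, 2, 3

Evaluate at each i in [0,6]:
  i=0: ✓ (witness j=0)
  i=1: ✗ (none in [1,2])
  i=2: ✓ (witness j=3)
  i=3: ✓ (witness j=3)
  i=4: ✗ (none in [4,5])
  i=5: ✗ (none in [5,6])
  i=6: ✗ (none in [6,7])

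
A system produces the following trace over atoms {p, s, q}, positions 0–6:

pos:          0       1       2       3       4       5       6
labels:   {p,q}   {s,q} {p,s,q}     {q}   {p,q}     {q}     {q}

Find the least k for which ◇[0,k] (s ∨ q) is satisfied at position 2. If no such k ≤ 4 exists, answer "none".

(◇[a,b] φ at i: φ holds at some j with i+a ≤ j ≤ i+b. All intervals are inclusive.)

Scan j = 2,3,… for (s ∨ q):
  j=2: holds
First hit at j=2, so smallest k = 2-2 = 0.

0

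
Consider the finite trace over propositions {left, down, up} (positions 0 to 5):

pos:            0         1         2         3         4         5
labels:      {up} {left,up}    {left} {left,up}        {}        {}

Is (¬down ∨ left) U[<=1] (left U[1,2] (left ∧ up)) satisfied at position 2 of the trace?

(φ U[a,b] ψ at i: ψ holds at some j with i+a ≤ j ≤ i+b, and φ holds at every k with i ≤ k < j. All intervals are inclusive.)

Holds

Need some j in [2,3] with (left U[1,2] (left ∧ up)), and (¬down ∨ left) at every k in [2,j-1].
  j=2: (left U[1,2] (left ∧ up)) holds; no prefix to check → satisfied.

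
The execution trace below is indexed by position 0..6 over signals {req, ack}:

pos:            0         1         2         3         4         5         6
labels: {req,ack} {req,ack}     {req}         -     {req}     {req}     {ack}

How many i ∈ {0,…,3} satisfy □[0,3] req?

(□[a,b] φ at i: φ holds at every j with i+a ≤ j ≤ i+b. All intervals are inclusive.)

0

Evaluate at each i in [0,3]:
  i=0: ✗ (fails at j=3)
  i=1: ✗ (fails at j=3)
  i=2: ✗ (fails at j=3)
  i=3: ✗ (fails at j=3)
Positions where it holds: {} → 0.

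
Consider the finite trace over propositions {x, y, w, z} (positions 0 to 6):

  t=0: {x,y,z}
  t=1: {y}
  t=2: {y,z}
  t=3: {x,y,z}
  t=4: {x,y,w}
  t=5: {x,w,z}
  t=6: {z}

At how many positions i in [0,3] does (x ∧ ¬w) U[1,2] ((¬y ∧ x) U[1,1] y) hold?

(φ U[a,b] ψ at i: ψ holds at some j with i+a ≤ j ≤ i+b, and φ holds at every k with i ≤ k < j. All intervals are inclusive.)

0

Evaluate at each i in [0,3]:
  i=0: ✗ (no rhs in [1,2])
  i=1: ✗ (no rhs in [2,3])
  i=2: ✗ (no rhs in [3,4])
  i=3: ✗ (no rhs in [4,5])
Positions where it holds: {} → 0.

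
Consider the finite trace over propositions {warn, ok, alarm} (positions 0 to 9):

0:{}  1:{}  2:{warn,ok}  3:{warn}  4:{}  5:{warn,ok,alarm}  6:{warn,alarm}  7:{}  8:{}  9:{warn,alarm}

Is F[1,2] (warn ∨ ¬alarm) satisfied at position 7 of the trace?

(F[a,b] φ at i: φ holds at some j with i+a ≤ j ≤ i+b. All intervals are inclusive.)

Holds

Check (warn ∨ ¬alarm) at each j in [8,9]:
  j=8: true
  j=9: true
Found at j=8 → formula holds.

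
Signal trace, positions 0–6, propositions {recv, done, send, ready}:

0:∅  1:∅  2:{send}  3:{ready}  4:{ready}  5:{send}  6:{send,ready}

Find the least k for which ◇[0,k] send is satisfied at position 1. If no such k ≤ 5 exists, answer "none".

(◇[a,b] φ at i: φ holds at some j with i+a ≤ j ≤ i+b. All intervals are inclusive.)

1

Scan j = 1,2,… for send:
  j=1: fails
  j=2: holds
First hit at j=2, so smallest k = 2-1 = 1.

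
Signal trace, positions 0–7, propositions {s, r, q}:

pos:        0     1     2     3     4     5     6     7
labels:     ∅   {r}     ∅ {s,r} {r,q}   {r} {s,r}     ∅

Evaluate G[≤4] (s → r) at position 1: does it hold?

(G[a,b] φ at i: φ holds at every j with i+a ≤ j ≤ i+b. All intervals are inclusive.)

Holds

Check (s → r) at every j in [1,5]:
  j=1: antecedent false → ✓
  j=2: antecedent false → ✓
  j=3: antecedent true; consequent true → ✓
  j=4: antecedent false → ✓
  j=5: antecedent false → ✓
All positions satisfy it → formula holds.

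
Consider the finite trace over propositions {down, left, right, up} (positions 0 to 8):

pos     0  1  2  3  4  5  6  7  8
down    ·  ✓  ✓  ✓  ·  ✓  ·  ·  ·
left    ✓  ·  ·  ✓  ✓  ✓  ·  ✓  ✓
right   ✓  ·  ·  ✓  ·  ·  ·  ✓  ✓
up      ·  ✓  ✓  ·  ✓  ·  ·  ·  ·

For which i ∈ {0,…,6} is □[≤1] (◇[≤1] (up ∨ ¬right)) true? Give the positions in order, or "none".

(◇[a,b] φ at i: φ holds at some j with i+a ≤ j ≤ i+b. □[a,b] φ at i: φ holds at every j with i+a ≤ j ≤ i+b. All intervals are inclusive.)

0, 1, 2, 3, 4, 5

Evaluate at each i in [0,6]:
  i=0: ✓ (all of [0,1])
  i=1: ✓ (all of [1,2])
  i=2: ✓ (all of [2,3])
  i=3: ✓ (all of [3,4])
  i=4: ✓ (all of [4,5])
  i=5: ✓ (all of [5,6])
  i=6: ✗ (fails at j=7)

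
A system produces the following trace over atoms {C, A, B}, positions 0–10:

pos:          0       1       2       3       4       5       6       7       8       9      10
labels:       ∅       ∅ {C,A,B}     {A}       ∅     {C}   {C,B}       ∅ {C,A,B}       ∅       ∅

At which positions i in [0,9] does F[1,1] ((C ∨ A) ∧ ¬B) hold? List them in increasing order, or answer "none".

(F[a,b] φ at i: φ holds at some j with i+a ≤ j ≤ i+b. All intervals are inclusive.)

2, 4

Evaluate at each i in [0,9]:
  i=0: ✗ (none in [1,1])
  i=1: ✗ (none in [2,2])
  i=2: ✓ (witness j=3)
  i=3: ✗ (none in [4,4])
  i=4: ✓ (witness j=5)
  i=5: ✗ (none in [6,6])
  i=6: ✗ (none in [7,7])
  i=7: ✗ (none in [8,8])
  i=8: ✗ (none in [9,9])
  i=9: ✗ (none in [10,10])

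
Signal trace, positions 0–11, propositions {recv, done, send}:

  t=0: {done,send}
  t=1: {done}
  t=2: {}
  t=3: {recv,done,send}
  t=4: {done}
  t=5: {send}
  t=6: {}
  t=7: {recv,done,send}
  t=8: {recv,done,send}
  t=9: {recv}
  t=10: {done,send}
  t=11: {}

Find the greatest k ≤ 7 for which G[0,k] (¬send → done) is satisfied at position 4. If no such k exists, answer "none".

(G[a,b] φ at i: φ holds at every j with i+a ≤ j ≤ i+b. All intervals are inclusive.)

(¬send → done) must hold from j=4 onward; find where it first fails.
  j=4: holds
  j=5: holds
  j=6: fails
Holds on [4,5], so largest k = 1.

1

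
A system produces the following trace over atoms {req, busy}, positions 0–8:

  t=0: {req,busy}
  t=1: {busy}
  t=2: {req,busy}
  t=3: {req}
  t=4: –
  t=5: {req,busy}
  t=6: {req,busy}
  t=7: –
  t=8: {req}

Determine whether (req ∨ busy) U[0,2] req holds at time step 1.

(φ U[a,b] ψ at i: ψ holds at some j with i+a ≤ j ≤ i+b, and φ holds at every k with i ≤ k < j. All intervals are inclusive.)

Need some j in [1,3] with req, and (req ∨ busy) at every k in [1,j-1].
  j=1: req false.
  j=2: req holds; (req ∨ busy) holds at every k in [1,1] → satisfied.

Holds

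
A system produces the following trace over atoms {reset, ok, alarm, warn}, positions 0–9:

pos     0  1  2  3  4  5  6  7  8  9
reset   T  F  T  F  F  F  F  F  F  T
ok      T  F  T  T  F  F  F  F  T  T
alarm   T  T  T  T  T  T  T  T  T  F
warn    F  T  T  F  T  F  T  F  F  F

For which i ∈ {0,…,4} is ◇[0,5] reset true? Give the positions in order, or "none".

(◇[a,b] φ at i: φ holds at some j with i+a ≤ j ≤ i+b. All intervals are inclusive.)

Evaluate at each i in [0,4]:
  i=0: ✓ (witness j=0)
  i=1: ✓ (witness j=2)
  i=2: ✓ (witness j=2)
  i=3: ✗ (none in [3,8])
  i=4: ✓ (witness j=9)

0, 1, 2, 4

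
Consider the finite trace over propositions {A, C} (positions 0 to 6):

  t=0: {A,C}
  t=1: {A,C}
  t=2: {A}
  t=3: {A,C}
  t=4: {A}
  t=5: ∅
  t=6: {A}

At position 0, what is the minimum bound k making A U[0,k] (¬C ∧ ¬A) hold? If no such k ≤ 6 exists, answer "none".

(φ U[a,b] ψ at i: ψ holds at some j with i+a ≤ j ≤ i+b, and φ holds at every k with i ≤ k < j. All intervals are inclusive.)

5

Need earliest j ≥ 0 with (¬C ∧ ¬A), and A at every k in [0,j-1].
  j=0: rhs fails.
  j=1: rhs fails.
  j=2: rhs fails.
  j=3: rhs fails.
  j=4: rhs fails.
  j=5: rhs holds; lhs holds on [0,4]. k = 5.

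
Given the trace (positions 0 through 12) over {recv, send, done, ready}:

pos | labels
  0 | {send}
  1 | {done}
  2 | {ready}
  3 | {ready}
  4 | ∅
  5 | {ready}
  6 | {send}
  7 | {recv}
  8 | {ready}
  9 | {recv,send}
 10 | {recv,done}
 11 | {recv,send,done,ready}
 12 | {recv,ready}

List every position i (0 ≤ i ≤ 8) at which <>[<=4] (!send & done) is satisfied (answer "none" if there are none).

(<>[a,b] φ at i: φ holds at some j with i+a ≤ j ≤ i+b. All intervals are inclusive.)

Evaluate at each i in [0,8]:
  i=0: ✓ (witness j=1)
  i=1: ✓ (witness j=1)
  i=2: ✗ (none in [2,6])
  i=3: ✗ (none in [3,7])
  i=4: ✗ (none in [4,8])
  i=5: ✗ (none in [5,9])
  i=6: ✓ (witness j=10)
  i=7: ✓ (witness j=10)
  i=8: ✓ (witness j=10)

0, 1, 6, 7, 8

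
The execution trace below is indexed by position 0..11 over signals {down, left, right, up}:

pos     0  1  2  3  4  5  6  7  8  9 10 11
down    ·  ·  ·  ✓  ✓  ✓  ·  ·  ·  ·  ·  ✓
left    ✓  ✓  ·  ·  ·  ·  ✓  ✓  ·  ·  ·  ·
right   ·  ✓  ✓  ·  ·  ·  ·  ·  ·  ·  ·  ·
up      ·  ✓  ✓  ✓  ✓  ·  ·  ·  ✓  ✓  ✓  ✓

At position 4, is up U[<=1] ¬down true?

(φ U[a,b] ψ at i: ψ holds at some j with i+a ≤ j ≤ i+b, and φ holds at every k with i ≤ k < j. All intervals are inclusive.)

No

Need some j in [4,5] with ¬down, and up at every k in [4,j-1].
  j=4: ¬down false.
  j=5: ¬down false.
No j in the window works → until fails.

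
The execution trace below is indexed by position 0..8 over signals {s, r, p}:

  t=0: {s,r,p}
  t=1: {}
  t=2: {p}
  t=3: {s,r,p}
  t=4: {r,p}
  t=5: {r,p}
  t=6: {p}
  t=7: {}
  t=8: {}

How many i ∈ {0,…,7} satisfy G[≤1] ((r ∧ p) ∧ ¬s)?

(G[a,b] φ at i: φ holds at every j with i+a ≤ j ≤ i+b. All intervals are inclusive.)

Evaluate at each i in [0,7]:
  i=0: ✗ (fails at j=0)
  i=1: ✗ (fails at j=1)
  i=2: ✗ (fails at j=2)
  i=3: ✗ (fails at j=3)
  i=4: ✓ (all of [4,5])
  i=5: ✗ (fails at j=6)
  i=6: ✗ (fails at j=6)
  i=7: ✗ (fails at j=7)
Positions where it holds: {4} → 1.

1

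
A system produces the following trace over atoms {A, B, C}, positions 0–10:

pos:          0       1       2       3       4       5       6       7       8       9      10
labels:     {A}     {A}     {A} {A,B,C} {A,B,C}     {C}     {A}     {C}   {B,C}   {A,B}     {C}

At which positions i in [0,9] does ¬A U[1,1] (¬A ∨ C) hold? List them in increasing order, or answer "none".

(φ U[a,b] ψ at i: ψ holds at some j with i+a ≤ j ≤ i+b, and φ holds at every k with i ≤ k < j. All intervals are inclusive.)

7

Evaluate at each i in [0,9]:
  i=0: ✗ (no rhs in [1,1])
  i=1: ✗ (no rhs in [2,2])
  i=2: ✗ (lhs fails at k=2 before rhs at j=3)
  i=3: ✗ (lhs fails at k=3 before rhs at j=4)
  i=4: ✗ (lhs fails at k=4 before rhs at j=5)
  i=5: ✗ (no rhs in [6,6])
  i=6: ✗ (lhs fails at k=6 before rhs at j=7)
  i=7: ✓ (rhs at j=8; lhs holds on [7,7])
  i=8: ✗ (no rhs in [9,9])
  i=9: ✗ (lhs fails at k=9 before rhs at j=10)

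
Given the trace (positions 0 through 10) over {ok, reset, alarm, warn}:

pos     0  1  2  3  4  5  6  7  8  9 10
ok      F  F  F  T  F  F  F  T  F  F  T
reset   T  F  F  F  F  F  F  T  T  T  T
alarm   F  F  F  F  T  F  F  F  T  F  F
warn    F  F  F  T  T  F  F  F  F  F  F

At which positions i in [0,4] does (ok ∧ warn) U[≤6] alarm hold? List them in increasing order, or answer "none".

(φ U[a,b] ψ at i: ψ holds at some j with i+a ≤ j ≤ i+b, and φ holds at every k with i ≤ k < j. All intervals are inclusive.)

3, 4

Evaluate at each i in [0,4]:
  i=0: ✗ (lhs fails at k=0 before rhs at j=4)
  i=1: ✗ (lhs fails at k=1 before rhs at j=4)
  i=2: ✗ (lhs fails at k=2 before rhs at j=4)
  i=3: ✓ (rhs at j=4; lhs holds on [3,3])
  i=4: ✓ (rhs at j=4)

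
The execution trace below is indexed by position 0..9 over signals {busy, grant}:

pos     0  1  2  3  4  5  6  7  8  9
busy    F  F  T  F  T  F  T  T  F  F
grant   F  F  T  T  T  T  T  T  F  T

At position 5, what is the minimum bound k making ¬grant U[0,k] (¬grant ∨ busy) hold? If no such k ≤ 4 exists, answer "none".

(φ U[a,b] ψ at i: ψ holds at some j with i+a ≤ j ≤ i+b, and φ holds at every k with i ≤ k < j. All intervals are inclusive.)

none

Need earliest j ≥ 5 with (¬grant ∨ busy), and ¬grant at every k in [5,j-1].
  j=5: rhs fails.
  j=6: rhs holds but lhs fails at k=5.
  j=7: rhs holds but lhs fails at k=5.
  j=8: rhs holds but lhs fails at k=5.
  j=9: rhs fails.
No witness within the range → none.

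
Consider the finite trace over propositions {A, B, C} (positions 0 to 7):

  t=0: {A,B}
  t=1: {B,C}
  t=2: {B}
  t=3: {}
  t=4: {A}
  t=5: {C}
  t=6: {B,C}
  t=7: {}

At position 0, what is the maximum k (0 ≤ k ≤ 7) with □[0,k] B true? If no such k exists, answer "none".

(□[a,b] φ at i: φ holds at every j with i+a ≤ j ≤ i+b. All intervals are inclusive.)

2

B must hold from j=0 onward; find where it first fails.
  j=0: holds
  j=1: holds
  j=2: holds
  j=3: fails
Holds on [0,2], so largest k = 2.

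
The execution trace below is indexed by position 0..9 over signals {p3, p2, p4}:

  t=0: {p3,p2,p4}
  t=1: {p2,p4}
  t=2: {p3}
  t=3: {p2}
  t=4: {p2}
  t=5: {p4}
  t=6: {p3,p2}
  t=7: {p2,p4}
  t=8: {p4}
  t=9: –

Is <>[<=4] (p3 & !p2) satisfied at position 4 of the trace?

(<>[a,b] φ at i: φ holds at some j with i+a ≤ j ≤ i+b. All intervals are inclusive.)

False

Check (p3 & !p2) at each j in [4,8]:
  j=4: false
  j=5: false
  j=6: false
  j=7: false
  j=8: false
No position in the window satisfies it → formula fails.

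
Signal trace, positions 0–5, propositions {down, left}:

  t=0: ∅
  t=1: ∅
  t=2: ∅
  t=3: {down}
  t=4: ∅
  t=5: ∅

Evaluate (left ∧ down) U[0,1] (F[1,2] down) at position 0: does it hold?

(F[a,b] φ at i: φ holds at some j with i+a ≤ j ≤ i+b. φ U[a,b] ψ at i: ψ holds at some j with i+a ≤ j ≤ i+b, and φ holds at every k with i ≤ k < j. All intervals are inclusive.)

Need some j in [0,1] with F[1,2] down, and (left ∧ down) at every k in [0,j-1].
  j=0: F[1,2] down — fails (none in [1,2]).
  j=1: F[1,2] down holds, but (left ∧ down) fails at k=0 → not this j.
No j in the window works → until fails.

False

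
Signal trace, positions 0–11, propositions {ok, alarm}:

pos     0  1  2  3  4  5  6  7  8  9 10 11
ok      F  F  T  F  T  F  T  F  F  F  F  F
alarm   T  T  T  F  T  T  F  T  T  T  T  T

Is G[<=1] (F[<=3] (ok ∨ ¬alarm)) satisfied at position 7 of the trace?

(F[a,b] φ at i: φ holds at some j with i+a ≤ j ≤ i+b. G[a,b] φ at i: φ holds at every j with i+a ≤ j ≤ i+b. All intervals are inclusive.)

Check F[<=3] (ok ∨ ¬alarm) at every j in [7,8]:
  j=7: fails (none in [7,10])
  j=8: fails (none in [8,11])
Fails at j=7 → formula fails.

Does not hold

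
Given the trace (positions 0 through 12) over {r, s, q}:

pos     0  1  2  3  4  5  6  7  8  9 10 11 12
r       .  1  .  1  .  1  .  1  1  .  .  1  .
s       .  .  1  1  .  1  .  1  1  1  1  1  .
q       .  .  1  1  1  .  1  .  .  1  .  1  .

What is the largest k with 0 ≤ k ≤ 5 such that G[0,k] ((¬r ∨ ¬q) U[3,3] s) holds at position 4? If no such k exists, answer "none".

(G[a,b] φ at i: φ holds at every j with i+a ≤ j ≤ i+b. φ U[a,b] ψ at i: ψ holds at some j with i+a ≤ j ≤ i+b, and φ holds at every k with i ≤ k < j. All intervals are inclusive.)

4

((¬r ∨ ¬q) U[3,3] s) must hold from j=4 onward; find where it first fails.
  j=4: holds
  j=5: holds
  j=6: holds
  j=7: holds
  j=8: holds
  j=9: fails
Holds on [4,8], so largest k = 4.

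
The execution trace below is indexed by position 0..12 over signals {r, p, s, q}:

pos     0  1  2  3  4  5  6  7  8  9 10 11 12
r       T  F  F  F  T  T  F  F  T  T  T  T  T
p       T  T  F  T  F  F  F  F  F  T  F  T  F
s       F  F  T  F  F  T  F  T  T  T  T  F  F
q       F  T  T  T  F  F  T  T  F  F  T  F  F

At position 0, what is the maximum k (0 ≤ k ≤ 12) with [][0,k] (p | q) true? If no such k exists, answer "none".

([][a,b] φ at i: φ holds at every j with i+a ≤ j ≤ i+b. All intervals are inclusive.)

(p | q) must hold from j=0 onward; find where it first fails.
  j=0: holds
  j=1: holds
  j=2: holds
  j=3: holds
  j=4: fails
Holds on [0,3], so largest k = 3.

3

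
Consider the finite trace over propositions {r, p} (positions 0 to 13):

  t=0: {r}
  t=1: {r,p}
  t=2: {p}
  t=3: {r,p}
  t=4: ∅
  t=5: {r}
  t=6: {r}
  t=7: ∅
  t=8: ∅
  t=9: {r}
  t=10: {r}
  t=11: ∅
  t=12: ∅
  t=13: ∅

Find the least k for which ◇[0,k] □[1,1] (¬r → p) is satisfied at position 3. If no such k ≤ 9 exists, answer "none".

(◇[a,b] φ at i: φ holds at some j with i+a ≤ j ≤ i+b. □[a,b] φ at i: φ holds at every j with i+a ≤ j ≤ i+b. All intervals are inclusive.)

1

Scan j = 3,4,… for □[1,1] (¬r → p):
  j=3: fails
  j=4: holds
First hit at j=4, so smallest k = 4-3 = 1.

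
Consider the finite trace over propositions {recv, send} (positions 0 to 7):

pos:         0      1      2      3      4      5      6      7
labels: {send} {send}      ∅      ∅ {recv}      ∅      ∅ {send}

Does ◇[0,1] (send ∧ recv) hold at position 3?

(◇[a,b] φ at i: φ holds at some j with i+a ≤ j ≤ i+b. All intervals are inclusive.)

No

Check (send ∧ recv) at each j in [3,4]:
  j=3: false
  j=4: false
No position in the window satisfies it → formula fails.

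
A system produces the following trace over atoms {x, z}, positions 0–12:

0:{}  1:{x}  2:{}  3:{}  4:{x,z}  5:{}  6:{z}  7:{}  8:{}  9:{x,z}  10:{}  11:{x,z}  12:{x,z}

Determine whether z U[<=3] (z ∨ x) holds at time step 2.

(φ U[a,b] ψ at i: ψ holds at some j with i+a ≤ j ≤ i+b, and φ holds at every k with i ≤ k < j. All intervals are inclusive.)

Need some j in [2,5] with (z ∨ x), and z at every k in [2,j-1].
  j=2: (z ∨ x) false.
  j=3: (z ∨ x) false.
  j=4: (z ∨ x) holds, but z fails at k=2 → not this j.
  j=5: (z ∨ x) false.
No j in the window works → until fails.

Does not hold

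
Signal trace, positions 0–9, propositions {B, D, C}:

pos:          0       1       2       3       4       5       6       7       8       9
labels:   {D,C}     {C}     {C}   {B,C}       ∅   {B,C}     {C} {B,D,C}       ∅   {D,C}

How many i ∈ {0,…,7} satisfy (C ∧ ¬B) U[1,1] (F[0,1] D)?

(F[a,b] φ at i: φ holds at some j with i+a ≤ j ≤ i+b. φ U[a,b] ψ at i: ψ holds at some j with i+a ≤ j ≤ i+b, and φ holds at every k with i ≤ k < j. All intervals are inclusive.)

1

Evaluate at each i in [0,7]:
  i=0: ✗ (no rhs in [1,1])
  i=1: ✗ (no rhs in [2,2])
  i=2: ✗ (no rhs in [3,3])
  i=3: ✗ (no rhs in [4,4])
  i=4: ✗ (no rhs in [5,5])
  i=5: ✗ (lhs fails at k=5 before rhs at j=6)
  i=6: ✓ (rhs at j=7; lhs holds on [6,6])
  i=7: ✗ (lhs fails at k=7 before rhs at j=8)
Positions where it holds: {6} → 1.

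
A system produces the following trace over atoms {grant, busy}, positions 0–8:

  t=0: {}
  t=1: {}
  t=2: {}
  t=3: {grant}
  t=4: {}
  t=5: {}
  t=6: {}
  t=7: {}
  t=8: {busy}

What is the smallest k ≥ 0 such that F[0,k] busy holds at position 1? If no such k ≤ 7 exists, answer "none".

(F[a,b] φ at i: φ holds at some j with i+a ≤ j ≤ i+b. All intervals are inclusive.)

Scan j = 1,2,… for busy:
  j=1: fails
  j=2: fails
  j=3: fails
  j=4: fails
  j=5: fails
  j=6: fails
  j=7: fails
  j=8: holds
First hit at j=8, so smallest k = 8-1 = 7.

7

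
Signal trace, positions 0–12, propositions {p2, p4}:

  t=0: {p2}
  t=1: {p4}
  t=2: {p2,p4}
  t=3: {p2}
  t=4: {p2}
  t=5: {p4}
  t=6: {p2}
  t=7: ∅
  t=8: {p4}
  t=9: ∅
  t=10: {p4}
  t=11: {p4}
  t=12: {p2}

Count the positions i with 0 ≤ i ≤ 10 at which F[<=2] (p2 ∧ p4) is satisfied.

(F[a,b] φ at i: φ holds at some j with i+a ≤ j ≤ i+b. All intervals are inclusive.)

Evaluate at each i in [0,10]:
  i=0: ✓ (witness j=2)
  i=1: ✓ (witness j=2)
  i=2: ✓ (witness j=2)
  i=3: ✗ (none in [3,5])
  i=4: ✗ (none in [4,6])
  i=5: ✗ (none in [5,7])
  i=6: ✗ (none in [6,8])
  i=7: ✗ (none in [7,9])
  i=8: ✗ (none in [8,10])
  i=9: ✗ (none in [9,11])
  i=10: ✗ (none in [10,12])
Positions where it holds: {0, 1, 2} → 3.

3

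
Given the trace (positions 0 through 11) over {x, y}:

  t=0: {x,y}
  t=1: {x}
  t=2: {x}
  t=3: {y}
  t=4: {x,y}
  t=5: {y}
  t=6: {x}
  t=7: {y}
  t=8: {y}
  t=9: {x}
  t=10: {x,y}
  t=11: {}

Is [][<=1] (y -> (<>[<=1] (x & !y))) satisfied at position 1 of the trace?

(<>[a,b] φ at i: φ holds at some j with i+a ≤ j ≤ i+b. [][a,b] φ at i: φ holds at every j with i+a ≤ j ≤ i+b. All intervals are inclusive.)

Yes

Check (y -> (<>[<=1] (x & !y))) at every j in [1,2]:
  j=1: antecedent false → ✓
  j=2: antecedent false → ✓
All positions satisfy it → formula holds.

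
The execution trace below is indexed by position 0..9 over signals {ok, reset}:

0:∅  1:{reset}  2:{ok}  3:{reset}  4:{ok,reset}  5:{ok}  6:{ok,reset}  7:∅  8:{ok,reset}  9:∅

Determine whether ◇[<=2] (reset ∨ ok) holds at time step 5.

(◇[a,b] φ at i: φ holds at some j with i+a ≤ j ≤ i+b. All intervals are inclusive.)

Check (reset ∨ ok) at each j in [5,7]:
  j=5: true
  j=6: true
  j=7: false
Found at j=5 → formula holds.

Yes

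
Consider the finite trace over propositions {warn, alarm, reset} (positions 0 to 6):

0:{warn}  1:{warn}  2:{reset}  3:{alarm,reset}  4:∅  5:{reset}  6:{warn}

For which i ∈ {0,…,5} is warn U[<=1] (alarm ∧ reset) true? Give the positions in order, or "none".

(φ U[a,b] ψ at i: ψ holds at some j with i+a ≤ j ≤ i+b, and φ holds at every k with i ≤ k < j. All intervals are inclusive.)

Evaluate at each i in [0,5]:
  i=0: ✗ (no rhs in [0,1])
  i=1: ✗ (no rhs in [1,2])
  i=2: ✗ (lhs fails at k=2 before rhs at j=3)
  i=3: ✓ (rhs at j=3)
  i=4: ✗ (no rhs in [4,5])
  i=5: ✗ (no rhs in [5,6])

3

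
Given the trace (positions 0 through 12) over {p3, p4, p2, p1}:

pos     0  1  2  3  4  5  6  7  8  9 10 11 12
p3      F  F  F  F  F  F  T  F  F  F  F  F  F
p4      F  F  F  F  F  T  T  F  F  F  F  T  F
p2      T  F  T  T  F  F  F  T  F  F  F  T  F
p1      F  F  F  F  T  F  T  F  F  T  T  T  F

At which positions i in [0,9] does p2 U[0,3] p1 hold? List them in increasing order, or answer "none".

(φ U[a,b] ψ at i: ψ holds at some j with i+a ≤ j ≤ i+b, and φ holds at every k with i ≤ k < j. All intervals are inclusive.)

Evaluate at each i in [0,9]:
  i=0: ✗ (no rhs in [0,3])
  i=1: ✗ (lhs fails at k=1 before rhs at j=4)
  i=2: ✓ (rhs at j=4; lhs holds on [2,3])
  i=3: ✓ (rhs at j=4; lhs holds on [3,3])
  i=4: ✓ (rhs at j=4)
  i=5: ✗ (lhs fails at k=5 before rhs at j=6)
  i=6: ✓ (rhs at j=6)
  i=7: ✗ (lhs fails at k=8 before rhs at j=9)
  i=8: ✗ (lhs fails at k=8 before rhs at j=9)
  i=9: ✓ (rhs at j=9)

2, 3, 4, 6, 9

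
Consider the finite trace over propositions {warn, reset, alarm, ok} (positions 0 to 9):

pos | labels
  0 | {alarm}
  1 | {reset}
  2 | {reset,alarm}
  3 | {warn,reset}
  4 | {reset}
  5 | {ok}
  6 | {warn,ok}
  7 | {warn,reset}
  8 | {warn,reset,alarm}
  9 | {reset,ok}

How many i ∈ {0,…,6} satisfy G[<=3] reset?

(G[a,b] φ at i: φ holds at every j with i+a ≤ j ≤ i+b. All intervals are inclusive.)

Evaluate at each i in [0,6]:
  i=0: ✗ (fails at j=0)
  i=1: ✓ (all of [1,4])
  i=2: ✗ (fails at j=5)
  i=3: ✗ (fails at j=5)
  i=4: ✗ (fails at j=5)
  i=5: ✗ (fails at j=5)
  i=6: ✗ (fails at j=6)
Positions where it holds: {1} → 1.

1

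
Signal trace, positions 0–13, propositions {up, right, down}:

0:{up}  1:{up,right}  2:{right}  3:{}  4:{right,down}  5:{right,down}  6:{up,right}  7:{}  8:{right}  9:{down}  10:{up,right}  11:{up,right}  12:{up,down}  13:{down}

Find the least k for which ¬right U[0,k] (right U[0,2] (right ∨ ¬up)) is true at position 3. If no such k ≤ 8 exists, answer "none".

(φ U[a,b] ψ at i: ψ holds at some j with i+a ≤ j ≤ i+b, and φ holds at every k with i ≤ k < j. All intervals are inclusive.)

0

Need earliest j ≥ 3 with (right U[0,2] (right ∨ ¬up)), and ¬right at every k in [3,j-1].
  j=3: rhs holds (empty prefix). k = 0.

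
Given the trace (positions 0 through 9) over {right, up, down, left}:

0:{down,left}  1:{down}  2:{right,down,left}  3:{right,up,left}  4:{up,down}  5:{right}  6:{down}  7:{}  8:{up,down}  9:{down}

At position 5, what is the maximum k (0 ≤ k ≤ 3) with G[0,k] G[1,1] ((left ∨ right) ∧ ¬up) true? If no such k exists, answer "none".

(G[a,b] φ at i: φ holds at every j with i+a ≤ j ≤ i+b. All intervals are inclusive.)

none

G[1,1] ((left ∨ right) ∧ ¬up) must hold from j=5 onward; find where it first fails.
  j=5: fails → no k works.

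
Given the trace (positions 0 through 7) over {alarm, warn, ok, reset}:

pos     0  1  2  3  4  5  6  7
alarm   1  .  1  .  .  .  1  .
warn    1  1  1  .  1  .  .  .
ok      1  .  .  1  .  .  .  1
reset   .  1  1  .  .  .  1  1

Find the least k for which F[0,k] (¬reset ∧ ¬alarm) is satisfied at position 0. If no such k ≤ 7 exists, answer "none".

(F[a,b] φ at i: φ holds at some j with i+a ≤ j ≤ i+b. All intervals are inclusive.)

3

Scan j = 0,1,… for (¬reset ∧ ¬alarm):
  j=0: fails
  j=1: fails
  j=2: fails
  j=3: holds
First hit at j=3, so smallest k = 3-0 = 3.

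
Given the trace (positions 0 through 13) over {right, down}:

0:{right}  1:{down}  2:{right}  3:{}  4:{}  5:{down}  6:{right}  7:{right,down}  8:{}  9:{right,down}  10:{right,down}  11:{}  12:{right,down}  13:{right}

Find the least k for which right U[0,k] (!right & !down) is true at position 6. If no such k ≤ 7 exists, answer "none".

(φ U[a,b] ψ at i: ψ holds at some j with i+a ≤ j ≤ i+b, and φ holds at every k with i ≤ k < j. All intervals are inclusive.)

Need earliest j ≥ 6 with (!right & !down), and right at every k in [6,j-1].
  j=6: rhs fails.
  j=7: rhs fails.
  j=8: rhs holds; lhs holds on [6,7]. k = 2.

2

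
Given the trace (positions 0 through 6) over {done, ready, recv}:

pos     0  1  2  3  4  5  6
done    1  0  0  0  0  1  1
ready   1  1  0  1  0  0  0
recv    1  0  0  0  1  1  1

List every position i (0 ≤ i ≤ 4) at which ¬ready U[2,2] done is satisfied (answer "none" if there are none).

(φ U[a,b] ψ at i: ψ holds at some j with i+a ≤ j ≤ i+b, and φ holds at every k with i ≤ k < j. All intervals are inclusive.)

4

Evaluate at each i in [0,4]:
  i=0: ✗ (no rhs in [2,2])
  i=1: ✗ (no rhs in [3,3])
  i=2: ✗ (no rhs in [4,4])
  i=3: ✗ (lhs fails at k=3 before rhs at j=5)
  i=4: ✓ (rhs at j=6; lhs holds on [4,5])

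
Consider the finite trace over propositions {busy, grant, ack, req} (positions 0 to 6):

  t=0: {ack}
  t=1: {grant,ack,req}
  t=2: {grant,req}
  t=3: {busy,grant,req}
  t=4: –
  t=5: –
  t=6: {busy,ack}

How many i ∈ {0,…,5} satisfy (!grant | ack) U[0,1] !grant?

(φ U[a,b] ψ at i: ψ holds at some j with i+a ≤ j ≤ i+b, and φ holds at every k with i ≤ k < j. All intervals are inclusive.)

3

Evaluate at each i in [0,5]:
  i=0: ✓ (rhs at j=0)
  i=1: ✗ (no rhs in [1,2])
  i=2: ✗ (no rhs in [2,3])
  i=3: ✗ (lhs fails at k=3 before rhs at j=4)
  i=4: ✓ (rhs at j=4)
  i=5: ✓ (rhs at j=5)
Positions where it holds: {0, 4, 5} → 3.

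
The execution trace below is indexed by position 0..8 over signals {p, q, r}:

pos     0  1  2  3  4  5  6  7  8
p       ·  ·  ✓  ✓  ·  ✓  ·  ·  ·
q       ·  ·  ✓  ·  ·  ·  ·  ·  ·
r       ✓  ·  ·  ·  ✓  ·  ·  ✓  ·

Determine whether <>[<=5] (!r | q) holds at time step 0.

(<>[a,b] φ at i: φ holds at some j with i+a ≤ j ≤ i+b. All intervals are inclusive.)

Holds

Check (!r | q) at each j in [0,5]:
  j=0: false
  j=1: true
  j=2: true
  j=3: true
  j=4: false
  j=5: true
Found at j=1 → formula holds.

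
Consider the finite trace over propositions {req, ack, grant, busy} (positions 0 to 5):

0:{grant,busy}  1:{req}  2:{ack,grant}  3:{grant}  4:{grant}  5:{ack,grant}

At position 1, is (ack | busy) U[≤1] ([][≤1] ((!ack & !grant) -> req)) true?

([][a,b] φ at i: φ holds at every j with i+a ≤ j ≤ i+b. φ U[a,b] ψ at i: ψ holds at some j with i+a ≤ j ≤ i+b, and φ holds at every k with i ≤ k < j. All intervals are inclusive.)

Need some j in [1,2] with [][≤1] ((!ack & !grant) -> req), and (ack | busy) at every k in [1,j-1].
  j=1: [][≤1] ((!ack & !grant) -> req) holds; no prefix to check → satisfied.

Yes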